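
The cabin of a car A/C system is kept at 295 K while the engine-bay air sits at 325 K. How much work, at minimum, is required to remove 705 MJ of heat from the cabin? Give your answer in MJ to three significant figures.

The reservoir spacing is ΔT = 325 − 295 = 30.00 K.
The reversible limit is COP_R = T_C/ΔT = 9.833, so W_min = Q_C/COP = Q_C·ΔT/T_C.
W_min = 705.0 × 30.00/295.00 = 71.69 MJ.

71.7 MJ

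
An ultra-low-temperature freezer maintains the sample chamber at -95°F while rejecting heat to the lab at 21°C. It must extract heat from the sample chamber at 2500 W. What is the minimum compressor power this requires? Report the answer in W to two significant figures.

1100 W

In absolute terms T_C = 202.59 K and T_H = 294.15 K, so ΔT = 91.56 K.
COP_Carnot = T_C/ΔT = 202.59/91.56 = 2.213.
Ẇ_min = Q̇/COP_Carnot = 2500/2.213 = 1130 W.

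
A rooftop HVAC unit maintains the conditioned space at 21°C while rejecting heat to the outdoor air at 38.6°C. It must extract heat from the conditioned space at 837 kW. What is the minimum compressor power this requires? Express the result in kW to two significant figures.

In absolute terms T_C = 294.15 K and T_H = 311.75 K, so ΔT = 17.60 K.
COP_Carnot = T_C/ΔT = 294.15/17.60 = 16.71.
Ẇ_min = Q̇/COP_Carnot = 837.0/16.71 = 50.08 kW.

50 kW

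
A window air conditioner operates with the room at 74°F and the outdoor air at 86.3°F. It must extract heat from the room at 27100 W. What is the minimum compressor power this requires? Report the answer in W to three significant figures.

625 W

In absolute terms T_C = 296.48 K and T_H = 303.32 K, so ΔT = 6.833 K.
COP_Carnot = T_C/ΔT = 296.48/6.833 = 43.39.
Ẇ_min = Q̇/COP_Carnot = 27100/43.39 = 624.6 W.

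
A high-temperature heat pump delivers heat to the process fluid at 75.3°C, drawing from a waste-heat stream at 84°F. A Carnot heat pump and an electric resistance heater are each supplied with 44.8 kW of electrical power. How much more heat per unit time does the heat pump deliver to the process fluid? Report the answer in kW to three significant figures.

292 kW

In absolute terms T_C = 302.04 K and T_H = 348.45 K, so ΔT = 46.41 K.
COP_Carnot = T_H/ΔT = 348.45/46.41 = 7.508.
The heat pump delivers Q̇_H = COP × Ẇ = 336.4 kW; the resistance heater delivers Ẇ = 44.80 kW.
Extra = (COP − 1)·Ẇ = 291.6 kW.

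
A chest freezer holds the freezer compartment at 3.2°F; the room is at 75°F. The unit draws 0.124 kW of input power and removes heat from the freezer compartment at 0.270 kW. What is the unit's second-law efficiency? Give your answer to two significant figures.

COP_actual = Q̇_C/Ẇ = 0.2700/0.1240 = 2.177.
In absolute terms T_C = 257.15 K and T_H = 297.04 K, so ΔT = 39.89 K.
COP_Carnot = T_C/ΔT = 257.15/39.89 = 6.447.
η_II = COP_actual/COP_Carnot = 2.177/6.447 = 0.3378.

0.34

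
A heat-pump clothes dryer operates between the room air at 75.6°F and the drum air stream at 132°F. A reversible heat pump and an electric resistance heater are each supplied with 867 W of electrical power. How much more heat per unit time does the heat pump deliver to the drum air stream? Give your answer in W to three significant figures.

In absolute terms T_C = 297.37 K and T_H = 328.71 K, so ΔT = 31.33 K.
COP_Carnot = T_H/ΔT = 328.71/31.33 = 10.49.
The heat pump delivers Q̇_H = COP × Ẇ = 9095 W; the resistance heater delivers Ẇ = 867.0 W.
Extra = (COP − 1)·Ẇ = 8228 W.

8230 W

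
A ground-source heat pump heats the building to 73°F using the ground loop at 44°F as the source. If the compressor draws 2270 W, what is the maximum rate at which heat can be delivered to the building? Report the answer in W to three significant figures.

41700 W

In absolute terms T_C = 279.82 K and T_H = 295.93 K, so ΔT = 16.11 K.
COP_Carnot = T_H/ΔT = 295.93/16.11 = 18.37.
Q̇_max = COP_Carnot × Ẇ = 18.37 × 2270 W = 41700 W.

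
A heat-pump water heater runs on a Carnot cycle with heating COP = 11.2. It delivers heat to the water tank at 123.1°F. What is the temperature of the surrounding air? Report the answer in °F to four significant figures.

COP_HP = T_H/(T_H − T_C) gives T_H − T_C = T_H/COP.
With T_H = 323.76 K, T_C = 323.76 × (1 − 1/11.2) = 294.85 K.
Converting, 294.85 K = 71.07°F.

71.07 °F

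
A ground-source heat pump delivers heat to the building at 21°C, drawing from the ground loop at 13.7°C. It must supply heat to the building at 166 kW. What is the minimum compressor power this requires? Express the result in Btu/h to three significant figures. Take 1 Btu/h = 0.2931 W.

14100 Btu/h

In absolute terms T_C = 286.85 K and T_H = 294.15 K, so ΔT = 7.300 K.
COP_Carnot = T_H/ΔT = 294.15/7.300 = 40.29.
Ẇ_min = Q̇/COP_Carnot = 166.0/40.29 = 4.120 kW = 14060 Btu/h.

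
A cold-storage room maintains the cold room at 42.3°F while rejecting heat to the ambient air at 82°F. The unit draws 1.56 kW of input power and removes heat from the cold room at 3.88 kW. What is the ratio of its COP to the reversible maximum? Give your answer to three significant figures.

COP_actual = Q̇_C/Ẇ = 3.880/1.560 = 2.487.
In absolute terms T_C = 278.87 K and T_H = 300.93 K, so ΔT = 22.06 K.
COP_Carnot = T_C/ΔT = 278.87/22.06 = 12.64.
η_II = COP_actual/COP_Carnot = 2.487/12.64 = 0.1967.

0.197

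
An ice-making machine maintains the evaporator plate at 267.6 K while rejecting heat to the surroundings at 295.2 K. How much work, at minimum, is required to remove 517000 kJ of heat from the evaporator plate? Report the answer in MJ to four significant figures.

53.32 MJ

The reservoir spacing is ΔT = 295.2 − 267.6 = 27.60 K.
The reversible limit is COP_R = T_C/ΔT = 9.696, so W_min = Q_C/COP = Q_C·ΔT/T_C.
W_min = 517000 × 27.60/267.60 = 53320 kJ = 53.32 MJ.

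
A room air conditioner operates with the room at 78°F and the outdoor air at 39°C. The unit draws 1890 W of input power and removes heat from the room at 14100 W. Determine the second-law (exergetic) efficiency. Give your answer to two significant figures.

0.34

COP_actual = Q̇_C/Ẇ = 14100/1890 = 7.460.
In absolute terms T_C = 298.71 K and T_H = 312.15 K, so ΔT = 13.44 K.
COP_Carnot = T_C/ΔT = 298.71/13.44 = 22.22.
η_II = COP_actual/COP_Carnot = 7.460/22.22 = 0.3358.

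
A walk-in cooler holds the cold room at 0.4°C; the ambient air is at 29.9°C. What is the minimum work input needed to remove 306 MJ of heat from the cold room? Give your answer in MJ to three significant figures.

33.0 MJ

In absolute terms T_C = 273.55 K and T_H = 303.05 K, so ΔT = 29.50 K.
The reversible limit is COP_R = T_C/ΔT = 9.273, so W_min = Q_C/COP = Q_C·ΔT/T_C.
W_min = 306.0 × 29.50/273.55 = 33.00 MJ.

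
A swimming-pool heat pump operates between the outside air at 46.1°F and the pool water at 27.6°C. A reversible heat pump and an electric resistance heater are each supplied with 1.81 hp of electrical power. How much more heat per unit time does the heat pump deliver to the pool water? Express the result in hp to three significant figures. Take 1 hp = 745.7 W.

25.7 hp

In absolute terms T_C = 280.98 K and T_H = 300.75 K, so ΔT = 19.77 K.
COP_Carnot = T_H/ΔT = 300.75/19.77 = 15.22.
The heat pump delivers Q̇_H = COP × Ẇ = 27.54 hp; the resistance heater delivers Ẇ = 1.810 hp.
Extra = (COP − 1)·Ẇ = 25.73 hp.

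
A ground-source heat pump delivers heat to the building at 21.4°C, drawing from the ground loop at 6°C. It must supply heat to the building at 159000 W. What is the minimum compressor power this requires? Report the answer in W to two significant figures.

8300 W

In absolute terms T_C = 279.15 K and T_H = 294.55 K, so ΔT = 15.40 K.
COP_Carnot = T_H/ΔT = 294.55/15.40 = 19.13.
Ẇ_min = Q̇/COP_Carnot = 159000/19.13 = 8313 W.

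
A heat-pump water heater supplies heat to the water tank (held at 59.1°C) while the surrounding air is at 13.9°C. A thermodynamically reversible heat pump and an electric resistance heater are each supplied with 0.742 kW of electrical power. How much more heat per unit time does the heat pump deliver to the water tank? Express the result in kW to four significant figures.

4.712 kW

In absolute terms T_C = 287.05 K and T_H = 332.25 K, so ΔT = 45.20 K.
COP_Carnot = T_H/ΔT = 332.25/45.20 = 7.351.
The heat pump delivers Q̇_H = COP × Ẇ = 5.454 kW; the resistance heater delivers Ẇ = 0.7420 kW.
Extra = (COP − 1)·Ẇ = 4.712 kW.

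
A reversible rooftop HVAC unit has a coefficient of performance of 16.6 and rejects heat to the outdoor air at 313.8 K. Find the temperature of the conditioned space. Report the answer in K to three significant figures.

For a Carnot refrigerator COP_R = T_C/(T_H − T_C), so T_C = COP·T_H/(1 + COP).
With T_H = 313.80 K, T_C = 16.6 × 313.80/17.60 = 295.97 K.

296 K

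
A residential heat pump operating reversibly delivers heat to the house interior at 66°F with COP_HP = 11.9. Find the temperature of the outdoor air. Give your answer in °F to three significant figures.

COP_HP = T_H/(T_H − T_C) gives T_H − T_C = T_H/COP.
With T_H = 292.04 K, T_C = 292.04 × (1 − 1/11.9) = 267.50 K.
Converting, 267.50 K = 21.83°F.

21.8 °F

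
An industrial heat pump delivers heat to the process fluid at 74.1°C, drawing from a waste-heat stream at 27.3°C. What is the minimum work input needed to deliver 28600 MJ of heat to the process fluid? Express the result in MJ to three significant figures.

3850 MJ

In absolute terms T_C = 300.45 K and T_H = 347.25 K, so ΔT = 46.80 K.
The reversible limit is COP_HP = T_H/ΔT = 7.420, so W_min = Q_H/COP = Q_H·ΔT/T_H.
W_min = 28600 × 46.80/347.25 = 3855 MJ.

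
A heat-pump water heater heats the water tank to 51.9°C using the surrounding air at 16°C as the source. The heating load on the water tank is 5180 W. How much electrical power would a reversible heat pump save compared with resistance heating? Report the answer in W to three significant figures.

4610 W

In absolute terms T_C = 289.15 K and T_H = 325.05 K, so ΔT = 35.90 K.
COP_Carnot = T_H/ΔT = 325.05/35.90 = 9.054.
Resistance heating needs Ẇ_res = Q̇_H = 5180 W; the reversible heat pump needs only Ẇ_hp = Q̇_H/COP = 572.1 W.
Saving = 5180 − 572.1 = 4608 W.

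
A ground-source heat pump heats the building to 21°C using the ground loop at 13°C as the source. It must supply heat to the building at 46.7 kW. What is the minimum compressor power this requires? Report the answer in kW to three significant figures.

1.27 kW

In absolute terms T_C = 286.15 K and T_H = 294.15 K, so ΔT = 8.000 K.
COP_Carnot = T_H/ΔT = 294.15/8.000 = 36.77.
Ẇ_min = Q̇/COP_Carnot = 46.70/36.77 = 1.270 kW.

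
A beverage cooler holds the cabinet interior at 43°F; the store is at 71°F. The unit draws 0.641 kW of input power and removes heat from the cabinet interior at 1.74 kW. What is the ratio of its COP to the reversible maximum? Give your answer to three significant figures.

0.151

COP_actual = Q̇_C/Ẇ = 1.740/0.6410 = 2.715.
In absolute terms T_C = 279.26 K and T_H = 294.82 K, so ΔT = 15.56 K.
COP_Carnot = T_C/ΔT = 279.26/15.56 = 17.95.
η_II = COP_actual/COP_Carnot = 2.715/17.95 = 0.1512.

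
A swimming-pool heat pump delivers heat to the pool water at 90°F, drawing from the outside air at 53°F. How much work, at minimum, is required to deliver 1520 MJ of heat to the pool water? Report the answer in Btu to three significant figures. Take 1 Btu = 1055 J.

In absolute terms T_C = 284.82 K and T_H = 305.37 K, so ΔT = 20.56 K.
The reversible limit is COP_HP = T_H/ΔT = 14.86, so W_min = Q_H/COP = Q_H·ΔT/T_H.
W_min = 1520 × 20.56/305.37 = 102.3 MJ = 96980 Btu.

97000 Btu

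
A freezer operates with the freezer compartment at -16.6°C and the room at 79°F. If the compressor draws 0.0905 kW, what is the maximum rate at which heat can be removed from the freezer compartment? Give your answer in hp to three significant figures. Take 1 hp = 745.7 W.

0.729 hp

In absolute terms T_C = 256.55 K and T_H = 299.26 K, so ΔT = 42.71 K.
COP_Carnot = T_C/ΔT = 256.55/42.71 = 6.007.
Q̇_max = COP_Carnot × Ẇ = 6.007 × 0.09050 kW = 0.5436 kW = 0.7290 hp.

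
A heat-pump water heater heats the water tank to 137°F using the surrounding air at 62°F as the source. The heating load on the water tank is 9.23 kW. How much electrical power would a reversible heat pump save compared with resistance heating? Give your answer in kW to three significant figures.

In absolute terms T_C = 289.82 K and T_H = 331.48 K, so ΔT = 41.67 K.
COP_Carnot = T_H/ΔT = 331.48/41.67 = 7.956.
Resistance heating needs Ẇ_res = Q̇_H = 9.230 kW; the reversible heat pump needs only Ẇ_hp = Q̇_H/COP = 1.160 kW.
Saving = 9.230 − 1.160 = 8.070 kW.

8.07 kW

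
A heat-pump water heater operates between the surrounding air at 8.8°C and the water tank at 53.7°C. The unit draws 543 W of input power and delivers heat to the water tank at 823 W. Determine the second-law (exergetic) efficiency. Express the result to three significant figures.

COP_actual = Q̇_H/Ẇ = 823.0/543.0 = 1.516.
In absolute terms T_C = 281.95 K and T_H = 326.85 K, so ΔT = 44.90 K.
COP_Carnot = T_H/ΔT = 326.85/44.90 = 7.280.
η_II = COP_actual/COP_Carnot = 1.516/7.280 = 0.2082.

0.208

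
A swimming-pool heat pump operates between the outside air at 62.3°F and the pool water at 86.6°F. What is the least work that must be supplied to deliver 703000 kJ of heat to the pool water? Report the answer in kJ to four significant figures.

In absolute terms T_C = 289.98 K and T_H = 303.48 K, so ΔT = 13.50 K.
The reversible limit is COP_HP = T_H/ΔT = 22.48, so W_min = Q_H/COP = Q_H·ΔT/T_H.
W_min = 703000 × 13.50/303.48 = 31270 kJ.

31270 kJ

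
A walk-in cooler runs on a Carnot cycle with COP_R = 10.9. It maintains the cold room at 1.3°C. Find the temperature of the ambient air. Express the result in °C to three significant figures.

COP_R = T_C/(T_H − T_C) gives T_H − T_C = T_C/COP.
With T_C = 274.45 K, T_H = 274.45 × (1 + 1/10.9) = 299.63 K.
Converting, 299.63 K = 26.48°C.

26.5 °C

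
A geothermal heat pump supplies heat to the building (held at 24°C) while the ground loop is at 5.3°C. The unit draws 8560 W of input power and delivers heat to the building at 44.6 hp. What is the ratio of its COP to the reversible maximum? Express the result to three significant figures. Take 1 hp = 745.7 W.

0.245

Converting, Q̇_H = 44.60 hp = 33260 W, so COP_actual = Q̇_H/Ẇ = 33260/8560 = 3.885.
In absolute terms T_C = 278.45 K and T_H = 297.15 K, so ΔT = 18.70 K.
COP_Carnot = T_H/ΔT = 297.15/18.70 = 15.89.
η_II = COP_actual/COP_Carnot = 3.885/15.89 = 0.2445.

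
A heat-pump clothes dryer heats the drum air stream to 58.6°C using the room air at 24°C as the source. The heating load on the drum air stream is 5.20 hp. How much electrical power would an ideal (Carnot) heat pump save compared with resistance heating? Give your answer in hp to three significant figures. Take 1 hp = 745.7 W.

4.66 hp

In absolute terms T_C = 297.15 K and T_H = 331.75 K, so ΔT = 34.60 K.
COP_Carnot = T_H/ΔT = 331.75/34.60 = 9.588.
Resistance heating needs Ẇ_res = Q̇_H = 5.200 hp; the reversible heat pump needs only Ẇ_hp = Q̇_H/COP = 0.5423 hp.
Saving = 5.200 − 0.5423 = 4.658 hp.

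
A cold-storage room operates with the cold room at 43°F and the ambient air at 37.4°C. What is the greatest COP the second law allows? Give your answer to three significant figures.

In absolute terms T_C = 279.26 K and T_H = 310.55 K, so ΔT = 31.29 K.
For a reversible cycle, COP_Carnot = T_C/ΔT = 279.26/31.29 = 8.925.

8.93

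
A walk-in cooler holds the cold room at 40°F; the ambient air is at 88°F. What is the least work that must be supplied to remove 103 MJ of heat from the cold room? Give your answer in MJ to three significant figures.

9.89 MJ

In absolute terms T_C = 277.59 K and T_H = 304.26 K, so ΔT = 26.67 K.
The reversible limit is COP_R = T_C/ΔT = 10.41, so W_min = Q_C/COP = Q_C·ΔT/T_C.
W_min = 103.0 × 26.67/277.59 = 9.895 MJ.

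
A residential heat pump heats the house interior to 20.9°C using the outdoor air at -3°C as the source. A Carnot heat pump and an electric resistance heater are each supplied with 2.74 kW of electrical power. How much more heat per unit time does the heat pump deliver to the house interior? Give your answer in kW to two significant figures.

In absolute terms T_C = 270.15 K and T_H = 294.05 K, so ΔT = 23.90 K.
COP_Carnot = T_H/ΔT = 294.05/23.90 = 12.30.
The heat pump delivers Q̇_H = COP × Ẇ = 33.71 kW; the resistance heater delivers Ẇ = 2.740 kW.
Extra = (COP − 1)·Ẇ = 30.97 kW.

31 kW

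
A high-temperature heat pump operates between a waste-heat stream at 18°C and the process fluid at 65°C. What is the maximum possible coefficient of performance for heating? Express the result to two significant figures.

In absolute terms T_C = 291.15 K and T_H = 338.15 K, so ΔT = 47.00 K.
For a reversible cycle, COP_Carnot = T_H/ΔT = 338.15/47.00 = 7.195.

7.2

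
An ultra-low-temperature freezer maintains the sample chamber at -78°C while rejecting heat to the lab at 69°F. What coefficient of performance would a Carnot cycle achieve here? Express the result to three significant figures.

1.98

In absolute terms T_C = 195.15 K and T_H = 293.71 K, so ΔT = 98.56 K.
For a reversible cycle, COP_Carnot = T_C/ΔT = 195.15/98.56 = 1.980.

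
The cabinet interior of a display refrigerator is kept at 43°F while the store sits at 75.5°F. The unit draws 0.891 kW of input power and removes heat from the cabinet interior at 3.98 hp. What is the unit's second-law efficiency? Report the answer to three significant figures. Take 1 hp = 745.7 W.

Converting, Q̇_C = 3.980 hp = 2.968 kW, so COP_actual = Q̇_C/Ẇ = 2.968/0.8910 = 3.331.
In absolute terms T_C = 279.26 K and T_H = 297.32 K, so ΔT = 18.06 K.
COP_Carnot = T_C/ΔT = 279.26/18.06 = 15.47.
η_II = COP_actual/COP_Carnot = 3.331/15.47 = 0.2154.

0.215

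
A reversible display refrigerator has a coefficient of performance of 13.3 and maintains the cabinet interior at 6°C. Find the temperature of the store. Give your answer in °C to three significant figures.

27.0 °C

COP_R = T_C/(T_H − T_C) gives T_H − T_C = T_C/COP.
With T_C = 279.15 K, T_H = 279.15 × (1 + 1/13.3) = 300.14 K.
Converting, 300.14 K = 26.99°C.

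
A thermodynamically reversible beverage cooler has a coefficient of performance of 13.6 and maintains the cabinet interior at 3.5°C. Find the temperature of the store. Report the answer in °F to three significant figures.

74.9 °F

COP_R = T_C/(T_H − T_C) gives T_H − T_C = T_C/COP.
With T_C = 276.65 K, T_H = 276.65 × (1 + 1/13.6) = 296.99 K.
Converting, 296.99 K = 74.92°F.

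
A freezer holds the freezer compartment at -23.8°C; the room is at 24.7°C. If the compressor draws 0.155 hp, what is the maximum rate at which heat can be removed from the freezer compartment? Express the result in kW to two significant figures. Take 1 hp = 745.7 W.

In absolute terms T_C = 249.35 K and T_H = 297.85 K, so ΔT = 48.50 K.
COP_Carnot = T_C/ΔT = 249.35/48.50 = 5.141.
Q̇_max = COP_Carnot × Ẇ = 5.141 × 0.1550 hp = 0.7969 hp = 0.5942 kW.

0.59 kW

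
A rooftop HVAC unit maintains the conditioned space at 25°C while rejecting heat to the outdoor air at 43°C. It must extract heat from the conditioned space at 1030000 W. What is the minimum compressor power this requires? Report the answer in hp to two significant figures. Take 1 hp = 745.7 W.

83 hp

In absolute terms T_C = 298.15 K and T_H = 316.15 K, so ΔT = 18.00 K.
COP_Carnot = T_C/ΔT = 298.15/18.00 = 16.56.
Ẇ_min = Q̇/COP_Carnot = 1030000/16.56 = 62180 W = 83.39 hp.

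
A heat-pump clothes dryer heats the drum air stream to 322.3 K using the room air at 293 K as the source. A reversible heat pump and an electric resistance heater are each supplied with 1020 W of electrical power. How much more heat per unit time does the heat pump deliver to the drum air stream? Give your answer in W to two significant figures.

The reservoir spacing is ΔT = 322.3 − 293 = 29.30 K.
COP_Carnot = T_H/ΔT = 322.30/29.30 = 11.00.
The heat pump delivers Q̇_H = COP × Ẇ = 11220 W; the resistance heater delivers Ẇ = 1020 W.
Extra = (COP − 1)·Ẇ = 10200 W.

10000 W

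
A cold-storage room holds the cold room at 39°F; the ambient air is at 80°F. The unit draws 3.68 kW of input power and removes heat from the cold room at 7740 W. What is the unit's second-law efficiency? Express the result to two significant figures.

Converting, Q̇_C = 7740 W = 7.740 kW, so COP_actual = Q̇_C/Ẇ = 7.740/3.680 = 2.103.
In absolute terms T_C = 277.04 K and T_H = 299.82 K, so ΔT = 22.78 K.
COP_Carnot = T_C/ΔT = 277.04/22.78 = 12.16.
η_II = COP_actual/COP_Carnot = 2.103/12.16 = 0.1729.

0.17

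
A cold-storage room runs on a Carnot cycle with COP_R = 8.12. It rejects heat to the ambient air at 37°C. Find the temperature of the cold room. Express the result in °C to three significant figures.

For a Carnot refrigerator COP_R = T_C/(T_H − T_C), so T_C = COP·T_H/(1 + COP).
With T_H = 310.15 K, T_C = 8.12 × 310.15/9.120 = 276.14 K.
Converting, 276.14 K = 2.99°C.

2.99 °C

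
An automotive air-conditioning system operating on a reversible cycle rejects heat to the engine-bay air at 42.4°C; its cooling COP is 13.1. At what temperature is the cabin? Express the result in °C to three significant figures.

20.0 °C

For a Carnot refrigerator COP_R = T_C/(T_H − T_C), so T_C = COP·T_H/(1 + COP).
With T_H = 315.55 K, T_C = 13.1 × 315.55/14.10 = 293.17 K.
Converting, 293.17 K = 20.02°C.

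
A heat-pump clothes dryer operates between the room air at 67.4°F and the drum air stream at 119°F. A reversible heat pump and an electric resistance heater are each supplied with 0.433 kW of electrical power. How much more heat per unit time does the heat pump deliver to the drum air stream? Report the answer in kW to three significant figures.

In absolute terms T_C = 292.82 K and T_H = 321.48 K, so ΔT = 28.67 K.
COP_Carnot = T_H/ΔT = 321.48/28.67 = 11.21.
The heat pump delivers Q̇_H = COP × Ẇ = 4.856 kW; the resistance heater delivers Ẇ = 0.4330 kW.
Extra = (COP − 1)·Ẇ = 4.423 kW.

4.42 kW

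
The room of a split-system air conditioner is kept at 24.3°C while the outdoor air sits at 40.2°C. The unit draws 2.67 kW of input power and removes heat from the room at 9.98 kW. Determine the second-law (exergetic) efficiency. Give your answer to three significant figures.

0.200

COP_actual = Q̇_C/Ẇ = 9.980/2.670 = 3.738.
In absolute terms T_C = 297.45 K and T_H = 313.35 K, so ΔT = 15.90 K.
COP_Carnot = T_C/ΔT = 297.45/15.90 = 18.71.
η_II = COP_actual/COP_Carnot = 3.738/18.71 = 0.1998.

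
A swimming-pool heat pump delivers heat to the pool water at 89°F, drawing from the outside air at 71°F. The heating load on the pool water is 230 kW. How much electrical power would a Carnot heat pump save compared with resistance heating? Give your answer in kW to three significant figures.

222 kW

In absolute terms T_C = 294.82 K and T_H = 304.82 K, so ΔT = 10.00 K.
COP_Carnot = T_H/ΔT = 304.82/10.00 = 30.48.
Resistance heating needs Ẇ_res = Q̇_H = 230.0 kW; the reversible heat pump needs only Ẇ_hp = Q̇_H/COP = 7.546 kW.
Saving = 230.0 − 7.546 = 222.5 kW.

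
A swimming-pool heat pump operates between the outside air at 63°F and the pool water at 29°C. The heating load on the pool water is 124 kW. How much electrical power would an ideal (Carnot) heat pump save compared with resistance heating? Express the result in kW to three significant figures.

119 kW

In absolute terms T_C = 290.37 K and T_H = 302.15 K, so ΔT = 11.78 K.
COP_Carnot = T_H/ΔT = 302.15/11.78 = 25.65.
Resistance heating needs Ẇ_res = Q̇_H = 124.0 kW; the reversible heat pump needs only Ẇ_hp = Q̇_H/COP = 4.834 kW.
Saving = 124.0 − 4.834 = 119.2 kW.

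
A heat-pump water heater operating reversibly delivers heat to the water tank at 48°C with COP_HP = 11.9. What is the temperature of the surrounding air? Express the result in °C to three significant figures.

21.0 °C

COP_HP = T_H/(T_H − T_C) gives T_H − T_C = T_H/COP.
With T_H = 321.15 K, T_C = 321.15 × (1 − 1/11.9) = 294.16 K.
Converting, 294.16 K = 21.01°C.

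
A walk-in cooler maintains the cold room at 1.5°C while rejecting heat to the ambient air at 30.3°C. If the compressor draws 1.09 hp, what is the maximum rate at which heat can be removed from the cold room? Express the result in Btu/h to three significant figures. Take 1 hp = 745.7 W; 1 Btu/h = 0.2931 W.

In absolute terms T_C = 274.65 K and T_H = 303.45 K, so ΔT = 28.80 K.
COP_Carnot = T_C/ΔT = 274.65/28.80 = 9.536.
Q̇_max = COP_Carnot × Ẇ = 9.536 × 1.090 hp = 10.39 hp = 26450 Btu/h.

26400 Btu/h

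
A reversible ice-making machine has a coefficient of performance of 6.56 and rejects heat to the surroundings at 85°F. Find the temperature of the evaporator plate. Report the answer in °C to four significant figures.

-10.58 °C

For a Carnot refrigerator COP_R = T_C/(T_H − T_C), so T_C = COP·T_H/(1 + COP).
With T_H = 302.59 K, T_C = 6.56 × 302.59/7.560 = 262.57 K.
Converting, 262.57 K = -10.58°C.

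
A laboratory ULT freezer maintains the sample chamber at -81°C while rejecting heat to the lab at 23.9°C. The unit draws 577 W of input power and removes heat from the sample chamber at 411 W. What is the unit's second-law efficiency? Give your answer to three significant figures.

0.389

COP_actual = Q̇_C/Ẇ = 411.0/577.0 = 0.7123.
In absolute terms T_C = 192.15 K and T_H = 297.05 K, so ΔT = 104.9 K.
COP_Carnot = T_C/ΔT = 192.15/104.9 = 1.832.
η_II = COP_actual/COP_Carnot = 0.7123/1.832 = 0.3889.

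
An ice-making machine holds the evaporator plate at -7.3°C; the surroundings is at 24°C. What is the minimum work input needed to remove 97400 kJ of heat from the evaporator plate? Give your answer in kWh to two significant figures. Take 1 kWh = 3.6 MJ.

In absolute terms T_C = 265.85 K and T_H = 297.15 K, so ΔT = 31.30 K.
The reversible limit is COP_R = T_C/ΔT = 8.494, so W_min = Q_C/COP = Q_C·ΔT/T_C.
W_min = 97400 × 31.30/265.85 = 11470 kJ = 3.185 kWh.

3.2 kWh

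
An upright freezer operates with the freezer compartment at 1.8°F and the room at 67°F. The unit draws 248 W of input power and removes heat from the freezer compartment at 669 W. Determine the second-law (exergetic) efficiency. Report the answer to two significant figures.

0.38

COP_actual = Q̇_C/Ẇ = 669.0/248.0 = 2.698.
In absolute terms T_C = 256.37 K and T_H = 292.59 K, so ΔT = 36.22 K.
COP_Carnot = T_C/ΔT = 256.37/36.22 = 7.078.
η_II = COP_actual/COP_Carnot = 2.698/7.078 = 0.3811.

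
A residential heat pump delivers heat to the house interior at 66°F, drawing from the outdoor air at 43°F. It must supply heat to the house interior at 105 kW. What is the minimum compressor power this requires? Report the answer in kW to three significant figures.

4.59 kW

In absolute terms T_C = 279.26 K and T_H = 292.04 K, so ΔT = 12.78 K.
COP_Carnot = T_H/ΔT = 292.04/12.78 = 22.86.
Ẇ_min = Q̇/COP_Carnot = 105.0/22.86 = 4.594 kW.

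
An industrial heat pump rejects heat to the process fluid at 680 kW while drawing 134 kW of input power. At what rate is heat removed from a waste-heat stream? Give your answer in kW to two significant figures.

550 kW

For a cyclic device the first law requires Q̇_H = Q̇_C + Ẇ.
Q̇_C = Q̇_H − Ẇ = 546.0 kW.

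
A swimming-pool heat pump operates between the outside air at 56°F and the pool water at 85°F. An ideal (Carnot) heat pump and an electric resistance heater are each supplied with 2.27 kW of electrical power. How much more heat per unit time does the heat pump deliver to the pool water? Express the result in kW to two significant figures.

In absolute terms T_C = 286.48 K and T_H = 302.59 K, so ΔT = 16.11 K.
COP_Carnot = T_H/ΔT = 302.59/16.11 = 18.78.
The heat pump delivers Q̇_H = COP × Ẇ = 42.63 kW; the resistance heater delivers Ẇ = 2.270 kW.
Extra = (COP − 1)·Ẇ = 40.36 kW.

40 kW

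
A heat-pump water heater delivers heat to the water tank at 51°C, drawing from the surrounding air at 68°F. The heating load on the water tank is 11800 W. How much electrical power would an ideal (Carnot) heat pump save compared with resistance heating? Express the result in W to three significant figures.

10700 W

In absolute terms T_C = 293.15 K and T_H = 324.15 K, so ΔT = 31.00 K.
COP_Carnot = T_H/ΔT = 324.15/31.00 = 10.46.
Resistance heating needs Ẇ_res = Q̇_H = 11800 W; the reversible heat pump needs only Ẇ_hp = Q̇_H/COP = 1128 W.
Saving = 11800 − 1128 = 10670 W.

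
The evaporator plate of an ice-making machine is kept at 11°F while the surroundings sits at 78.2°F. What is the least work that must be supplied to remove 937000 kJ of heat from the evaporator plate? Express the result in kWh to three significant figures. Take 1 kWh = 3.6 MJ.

37.2 kWh

In absolute terms T_C = 261.48 K and T_H = 298.82 K, so ΔT = 37.33 K.
The reversible limit is COP_R = T_C/ΔT = 7.004, so W_min = Q_C/COP = Q_C·ΔT/T_C.
W_min = 937000 × 37.33/261.48 = 133800 kJ = 37.16 kWh.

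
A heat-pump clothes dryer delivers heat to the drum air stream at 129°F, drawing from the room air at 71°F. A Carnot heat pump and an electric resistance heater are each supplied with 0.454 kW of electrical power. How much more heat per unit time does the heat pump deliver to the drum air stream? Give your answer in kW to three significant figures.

In absolute terms T_C = 294.82 K and T_H = 327.04 K, so ΔT = 32.22 K.
COP_Carnot = T_H/ΔT = 327.04/32.22 = 10.15.
The heat pump delivers Q̇_H = COP × Ẇ = 4.608 kW; the resistance heater delivers Ẇ = 0.4540 kW.
Extra = (COP − 1)·Ẇ = 4.154 kW.

4.15 kW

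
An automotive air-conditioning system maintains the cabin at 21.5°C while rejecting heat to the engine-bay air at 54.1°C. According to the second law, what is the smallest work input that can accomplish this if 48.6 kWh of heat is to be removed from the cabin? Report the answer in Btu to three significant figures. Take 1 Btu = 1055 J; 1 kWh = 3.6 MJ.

In absolute terms T_C = 294.65 K and T_H = 327.25 K, so ΔT = 32.60 K.
The reversible limit is COP_R = T_C/ΔT = 9.038, so W_min = Q_C/COP = Q_C·ΔT/T_C.
W_min = 48.60 × 32.60/294.65 = 5.377 kWh = 18350 Btu.

18300 Btu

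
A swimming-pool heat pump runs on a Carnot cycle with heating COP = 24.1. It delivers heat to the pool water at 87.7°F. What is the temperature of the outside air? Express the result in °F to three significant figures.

65.0 °F

COP_HP = T_H/(T_H − T_C) gives T_H − T_C = T_H/COP.
With T_H = 304.09 K, T_C = 304.09 × (1 − 1/24.1) = 291.48 K.
Converting, 291.48 K = 64.99°F.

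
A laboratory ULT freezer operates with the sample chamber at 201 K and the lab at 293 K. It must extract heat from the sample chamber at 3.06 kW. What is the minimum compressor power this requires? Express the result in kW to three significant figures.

1.40 kW

The reservoir spacing is ΔT = 293 − 201 = 92.00 K.
COP_Carnot = T_C/ΔT = 201.00/92.00 = 2.185.
Ẇ_min = Q̇/COP_Carnot = 3.060/2.185 = 1.401 kW.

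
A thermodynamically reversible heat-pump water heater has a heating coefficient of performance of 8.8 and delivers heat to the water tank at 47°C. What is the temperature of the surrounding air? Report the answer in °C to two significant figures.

11 °C

COP_HP = T_H/(T_H − T_C) gives T_H − T_C = T_H/COP.
With T_H = 320.15 K, T_C = 320.15 × (1 − 1/8.8) = 283.77 K.
Converting, 283.77 K = 10.62°C.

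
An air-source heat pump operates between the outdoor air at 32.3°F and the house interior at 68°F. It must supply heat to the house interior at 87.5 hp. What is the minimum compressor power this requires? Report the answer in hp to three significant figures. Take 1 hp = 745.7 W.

5.92 hp

In absolute terms T_C = 273.32 K and T_H = 293.15 K, so ΔT = 19.83 K.
COP_Carnot = T_H/ΔT = 293.15/19.83 = 14.78.
Ẇ_min = Q̇/COP_Carnot = 87.50/14.78 = 5.920 hp.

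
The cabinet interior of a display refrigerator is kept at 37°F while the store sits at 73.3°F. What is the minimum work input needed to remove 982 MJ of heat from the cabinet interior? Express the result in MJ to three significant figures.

71.8 MJ

In absolute terms T_C = 275.93 K and T_H = 296.09 K, so ΔT = 20.17 K.
The reversible limit is COP_R = T_C/ΔT = 13.68, so W_min = Q_C/COP = Q_C·ΔT/T_C.
W_min = 982.0 × 20.17/275.93 = 71.77 MJ.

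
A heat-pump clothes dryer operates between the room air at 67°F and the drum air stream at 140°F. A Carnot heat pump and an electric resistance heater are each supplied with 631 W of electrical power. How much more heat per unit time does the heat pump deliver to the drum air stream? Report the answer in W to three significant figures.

4550 W

In absolute terms T_C = 292.59 K and T_H = 333.15 K, so ΔT = 40.56 K.
COP_Carnot = T_H/ΔT = 333.15/40.56 = 8.215.
The heat pump delivers Q̇_H = COP × Ẇ = 5183 W; the resistance heater delivers Ẇ = 631.0 W.
Extra = (COP − 1)·Ẇ = 4552 W.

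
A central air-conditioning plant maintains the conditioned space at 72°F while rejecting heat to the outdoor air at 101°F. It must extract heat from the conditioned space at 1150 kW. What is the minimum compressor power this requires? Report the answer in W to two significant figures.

63000 W

In absolute terms T_C = 295.37 K and T_H = 311.48 K, so ΔT = 16.11 K.
COP_Carnot = T_C/ΔT = 295.37/16.11 = 18.33.
Ẇ_min = Q̇/COP_Carnot = 1150/18.33 = 62.73 kW = 62730 W.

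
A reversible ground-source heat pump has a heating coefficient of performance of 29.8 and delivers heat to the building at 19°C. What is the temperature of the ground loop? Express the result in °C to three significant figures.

9.20 °C

COP_HP = T_H/(T_H − T_C) gives T_H − T_C = T_H/COP.
With T_H = 292.15 K, T_C = 292.15 × (1 − 1/29.8) = 282.35 K.
Converting, 282.35 K = 9.20°C.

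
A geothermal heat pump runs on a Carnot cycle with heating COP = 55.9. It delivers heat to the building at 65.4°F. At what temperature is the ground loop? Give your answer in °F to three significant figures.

COP_HP = T_H/(T_H − T_C) gives T_H − T_C = T_H/COP.
With T_H = 291.71 K, T_C = 291.71 × (1 − 1/55.9) = 286.49 K.
Converting, 286.49 K = 56.01°F.

56.0 °F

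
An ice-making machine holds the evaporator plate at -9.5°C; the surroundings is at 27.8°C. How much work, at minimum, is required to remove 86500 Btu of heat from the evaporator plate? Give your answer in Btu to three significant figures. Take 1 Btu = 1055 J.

In absolute terms T_C = 263.65 K and T_H = 300.95 K, so ΔT = 37.30 K.
The reversible limit is COP_R = T_C/ΔT = 7.068, so W_min = Q_C/COP = Q_C·ΔT/T_C.
W_min = 86500 × 37.30/263.65 = 12240 Btu.

12200 Btu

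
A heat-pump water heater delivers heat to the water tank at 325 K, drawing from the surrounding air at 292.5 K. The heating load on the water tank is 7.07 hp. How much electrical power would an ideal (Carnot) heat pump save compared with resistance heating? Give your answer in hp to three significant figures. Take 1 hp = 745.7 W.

6.36 hp

The reservoir spacing is ΔT = 325 − 292.5 = 32.50 K.
COP_Carnot = T_H/ΔT = 325.00/32.50 = 10.00.
Resistance heating needs Ẇ_res = Q̇_H = 7.070 hp; the reversible heat pump needs only Ẇ_hp = Q̇_H/COP = 0.7070 hp.
Saving = 7.070 − 0.7070 = 6.363 hp.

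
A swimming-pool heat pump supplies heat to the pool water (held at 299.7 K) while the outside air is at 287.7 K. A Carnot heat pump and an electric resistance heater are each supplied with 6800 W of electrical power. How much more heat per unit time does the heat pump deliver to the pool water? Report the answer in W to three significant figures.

163000 W

The reservoir spacing is ΔT = 299.7 − 287.7 = 12.00 K.
COP_Carnot = T_H/ΔT = 299.70/12.00 = 24.98.
The heat pump delivers Q̇_H = COP × Ẇ = 169800 W; the resistance heater delivers Ẇ = 6800 W.
Extra = (COP − 1)·Ẇ = 163000 W.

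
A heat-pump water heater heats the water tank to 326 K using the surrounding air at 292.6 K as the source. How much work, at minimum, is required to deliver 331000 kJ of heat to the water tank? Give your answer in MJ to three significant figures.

The reservoir spacing is ΔT = 326 − 292.6 = 33.40 K.
The reversible limit is COP_HP = T_H/ΔT = 9.760, so W_min = Q_H/COP = Q_H·ΔT/T_H.
W_min = 331000 × 33.40/326.00 = 33910 kJ = 33.91 MJ.

33.9 MJ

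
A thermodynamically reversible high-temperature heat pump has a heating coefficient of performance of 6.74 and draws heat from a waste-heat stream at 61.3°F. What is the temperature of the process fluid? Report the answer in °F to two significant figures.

150 °F

COP_HP = T_H/(T_H − T_C) rearranges to T_H = COP·T_C/(COP − 1).
With T_C = 289.43 K, T_H = 6.74 × 289.43/5.740 = 339.85 K.
Converting, 339.85 K = 152.06°F.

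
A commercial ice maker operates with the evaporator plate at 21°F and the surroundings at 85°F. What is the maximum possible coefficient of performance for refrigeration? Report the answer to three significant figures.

In absolute terms T_C = 267.04 K and T_H = 302.59 K, so ΔT = 35.56 K.
For a reversible cycle, COP_Carnot = T_C/ΔT = 267.04/35.56 = 7.510.

7.51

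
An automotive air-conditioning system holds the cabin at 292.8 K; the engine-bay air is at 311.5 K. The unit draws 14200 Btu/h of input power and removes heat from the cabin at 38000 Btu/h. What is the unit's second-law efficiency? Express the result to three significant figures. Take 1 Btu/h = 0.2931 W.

0.171

COP_actual = Q̇_C/Ẇ = 38000/14200 = 2.676.
The reservoir spacing is ΔT = 311.5 − 292.8 = 18.70 K.
COP_Carnot = T_C/ΔT = 292.80/18.70 = 15.66.
η_II = COP_actual/COP_Carnot = 2.676/15.66 = 0.1709.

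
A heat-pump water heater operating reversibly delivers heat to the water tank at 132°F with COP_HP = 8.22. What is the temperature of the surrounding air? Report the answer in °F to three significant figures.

COP_HP = T_H/(T_H − T_C) gives T_H − T_C = T_H/COP.
With T_H = 328.71 K, T_C = 328.71 × (1 − 1/8.22) = 288.72 K.
Converting, 288.72 K = 60.02°F.

60.0 °F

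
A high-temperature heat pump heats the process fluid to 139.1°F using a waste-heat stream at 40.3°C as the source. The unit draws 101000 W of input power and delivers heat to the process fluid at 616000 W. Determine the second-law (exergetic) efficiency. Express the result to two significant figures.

0.35

COP_actual = Q̇_H/Ẇ = 616000/101000 = 6.099.
In absolute terms T_C = 313.45 K and T_H = 332.65 K, so ΔT = 19.20 K.
COP_Carnot = T_H/ΔT = 332.65/19.20 = 17.33.
η_II = COP_actual/COP_Carnot = 6.099/17.33 = 0.3520.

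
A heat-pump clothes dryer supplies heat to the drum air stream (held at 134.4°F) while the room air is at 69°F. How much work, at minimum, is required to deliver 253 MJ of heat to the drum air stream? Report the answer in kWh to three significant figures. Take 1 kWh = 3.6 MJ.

7.74 kWh

In absolute terms T_C = 293.71 K and T_H = 330.04 K, so ΔT = 36.33 K.
The reversible limit is COP_HP = T_H/ΔT = 9.084, so W_min = Q_H/COP = Q_H·ΔT/T_H.
W_min = 253.0 × 36.33/330.04 = 27.85 MJ = 7.737 kWh.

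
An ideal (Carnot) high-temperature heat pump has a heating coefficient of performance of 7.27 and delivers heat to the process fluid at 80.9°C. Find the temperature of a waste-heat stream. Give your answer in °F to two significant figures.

COP_HP = T_H/(T_H − T_C) gives T_H − T_C = T_H/COP.
With T_H = 354.05 K, T_C = 354.05 × (1 − 1/7.27) = 305.35 K.
Converting, 305.35 K = 89.96°F.

90 °F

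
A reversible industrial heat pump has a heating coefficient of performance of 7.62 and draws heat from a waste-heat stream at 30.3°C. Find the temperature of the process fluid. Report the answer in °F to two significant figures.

COP_HP = T_H/(T_H − T_C) rearranges to T_H = COP·T_C/(COP − 1).
With T_C = 303.45 K, T_H = 7.62 × 303.45/6.620 = 349.29 K.
Converting, 349.29 K = 169.05°F.

170 °F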